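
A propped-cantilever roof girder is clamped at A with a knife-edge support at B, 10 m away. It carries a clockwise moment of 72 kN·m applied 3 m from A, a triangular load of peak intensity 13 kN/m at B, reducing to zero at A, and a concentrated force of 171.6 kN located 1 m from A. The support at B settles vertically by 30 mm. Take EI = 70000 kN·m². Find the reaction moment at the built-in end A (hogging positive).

M_A = 302.5 kN·m

Release the roller at B. Primary structure: cantilever fixed at A.
Free-end deflection of the primary structure under the applied loading (downward +):
  clockwise couple 72 at a = 3: M₀a(2L − a)/(2EI) = 1836/EI
  triangular load, peak 13 at the free end: 11w₀L⁴/(120EI) = 11917/EI
  point load 171.6 at a = 1: Pa²(3L − a)/(6EI) = 829.4/EI
  δ_0 = 14582/EI
Tip deflection under a unit load at B: L³/(3EI) = 333.3/EI.
With EI = 70000 kN·m²: δ_0 = 0.20832 m and δ_{BB} = 0.004762 m/kN.
Compatibility — the beam at B must follow the support down by 0.03 m: δ_0 − R_B·δ_{BB} = 0.03, so R_B = (0.20832 − 0.03)/0.004762 = 37.45 kN.
Moment equilibrium about A: M_A = Σ(load moments about A) − R_B·L = 676.9 − 37.45×10 = 302.5 kN·m.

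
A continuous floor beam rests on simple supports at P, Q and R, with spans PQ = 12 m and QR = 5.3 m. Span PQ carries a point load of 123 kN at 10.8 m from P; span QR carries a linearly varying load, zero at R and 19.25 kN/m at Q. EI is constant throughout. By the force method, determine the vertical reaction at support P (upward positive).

Release continuity at Q by inserting a hinge; the redundant is the internal moment M_Q. The primary structure is two simply-supported spans PQ and QR.
End slopes at the hinge Q, treating each span as simply supported:
  span PQ: point load 123 at a = 10.8: Pab(L + a)/(6LEI) = 504.8/EI
  span QR: triangular load, peak 19.25: w₀L³/(45EI) = 63.69/EI
  relative rotation θ_0 = (504.8 + 63.69)/EI = 568.5/EI
A unit hogging moment at Q produces rotation L₁/(3EI) + L₂/(3EI) = 5.767/EI.
Compatibility: M_Q·(L₁+L₂)/(3EI) = θ_0, giving M_Q = 98.58 kN·m (hogging).
Span PQ, ΣM about P with M_Q applied at Q: R_Q^{PQ}·12 = 1328 + 98.58, so R_Q^{PQ} = 118.9 kN and R_P = 123 − 118.9 = 4.085 kN.

R_P = 4.085 kN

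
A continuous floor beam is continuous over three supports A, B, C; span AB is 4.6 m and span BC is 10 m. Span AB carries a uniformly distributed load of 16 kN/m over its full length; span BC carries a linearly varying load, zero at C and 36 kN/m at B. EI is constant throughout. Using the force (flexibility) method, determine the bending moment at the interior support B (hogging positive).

M_B = 177.7 kN·m

Take M_B as the redundant. Released structure: two simple spans AB and BC with a hinge at B.
Discontinuity in slope at B on the released structure — sum the simple-span end rotations:
  span AB: UDL 16: wL³/(24EI) = 64.89/EI
  span BC: triangular load, peak 36: w₀L³/(45EI) = 800/EI
  relative rotation θ_0 = (64.89 + 800)/EI = 864.9/EI
A unit hogging moment at B produces rotation L₁/(3EI) + L₂/(3EI) = 4.867/EI.
Slope continuity at B: θ_0 = M_B·4.867/EI, so M_B = 864.9/4.867 = 177.7 kN·m (hogging).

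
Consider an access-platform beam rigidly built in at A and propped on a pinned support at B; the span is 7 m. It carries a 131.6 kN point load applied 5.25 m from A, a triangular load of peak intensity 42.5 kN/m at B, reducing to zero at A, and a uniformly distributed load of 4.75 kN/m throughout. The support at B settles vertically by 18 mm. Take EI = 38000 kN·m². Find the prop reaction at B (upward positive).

Remove the prop at B; the released (primary) structure is a cantilever built in at A.
Primary-structure tip deflection at B by superposition:
  point load 131.6 at a = 5.25: Pa²(3L − a)/(6EI) = 9521/EI
  triangular load, peak 42.5 at the free end: 11w₀L⁴/(120EI) = 9354/EI
  UDL 4.75: wL⁴/(8EI) = 1426/EI
  δ_0 = 20301/EI
Flexibility coefficient — unit upward force at B: δ_{BB} = L³/(3EI) = 114.3/EI.
With EI = 38000 kN·m²: δ_0 = 0.53424 m and δ_{BB} = 0.003009 m/kN.
Compatibility — the beam at B must follow the support down by 0.018 m: δ_0 − R_B·δ_{BB} = 0.018, so R_B = (0.53424 − 0.018)/0.003009 = 171.6 kN.

R_B = 171.6 kN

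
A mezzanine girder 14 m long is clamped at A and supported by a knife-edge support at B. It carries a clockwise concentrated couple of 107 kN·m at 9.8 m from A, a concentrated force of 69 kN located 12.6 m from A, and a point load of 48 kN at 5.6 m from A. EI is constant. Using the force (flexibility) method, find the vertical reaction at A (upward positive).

R_A = 37.9 kN

Choose R_B as the redundant. The primary structure is the cantilever fixed at A.
Deflection at B on the released cantilever, summing each load's contribution:
  clockwise couple 107 at a = 9.8: M₀a(2L − a)/(2EI) = 9542/EI
  point load 69 at a = 12.6: Pa²(3L − a)/(6EI) = 53677/EI
  point load 48 at a = 5.6: Pa²(3L − a)/(6EI) = 9132/EI
  δ_0 = 72351/EI
Flexibility coefficient — unit upward force at B: δ_{BB} = L³/(3EI) = 914.7/EI.
The prop prevents deflection at B: R_B = δ_0/δ_{BB} = 72351/914.7 = 79.1 kN.
Vertical equilibrium: R_A = ΣP − R_B = 117 − 79.1 = 37.9 kN.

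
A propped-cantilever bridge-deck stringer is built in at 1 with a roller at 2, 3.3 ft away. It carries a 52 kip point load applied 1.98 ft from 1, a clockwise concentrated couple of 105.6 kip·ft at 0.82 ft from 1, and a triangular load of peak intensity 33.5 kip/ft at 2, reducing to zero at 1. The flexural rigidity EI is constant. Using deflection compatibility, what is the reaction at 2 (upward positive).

Choose R_2 as the redundant. The primary structure is the cantilever fixed at 1.
Primary-structure tip deflection at 2 by superposition:
  point load 52 at a = 1.98: Pa²(3L − a)/(6EI) = 269.1/EI
  clockwise couple 105.6 at a = 0.82: M₀a(2L − a)/(2EI) = 250.3/EI
  triangular load, peak 33.5 at the free end: 11w₀L⁴/(120EI) = 364.2/EI
  δ_0 = 883.5/EI
Flexibility coefficient — unit upward force at 2: δ_{22} = L³/(3EI) = 11.98/EI.
Compatibility at 2: δ_0 − R_2·δ_{22} = 0, so R_2 = 883.5/11.98 = 73.76 kip.

R_2 = 73.76 kip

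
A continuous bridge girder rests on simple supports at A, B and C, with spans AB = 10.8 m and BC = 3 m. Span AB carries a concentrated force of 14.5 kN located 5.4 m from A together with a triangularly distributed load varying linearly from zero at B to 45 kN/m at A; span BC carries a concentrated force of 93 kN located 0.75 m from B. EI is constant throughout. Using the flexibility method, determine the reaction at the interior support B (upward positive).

Take M_B as the redundant. Released structure: two simple spans AB and BC with a hinge at B.
End slopes at the hinge B, treating each span as simply supported:
  span AB: point load 14.5 at a = 5.4: Pab(L + a)/(6LEI) = 105.7/EI
  span AB: triangular load, peak 45: 7w₀L³/(360EI) = 1102/EI
  span BC: point load 93 at a = 0.75: Pab(L + b)/(6LEI) = 45.77/EI
  relative rotation θ_0 = (1208 + 45.77)/EI = 1254/EI
A unit hogging moment at B produces rotation L₁/(3EI) + L₂/(3EI) = 4.6/EI.
Slope continuity at B: θ_0 = M_B·4.6/EI, so M_B = 1254/4.6 = 272.5 kN·m (hogging).
Span AB, ΣM about A with M_B applied at B: R_B^{AB}·10.8 = 953.1 + 272.5, so R_B^{AB} = 113.5 kN and R_A = 257.5 − 113.5 = 144 kN.
Span BC, ΣM about C: R_B^{BC}·3 = 209.2 + 272.5, so R_B^{BC} = 160.6 kN and R_C = 93 − 160.6 = -67.6 kN.
R_B = 113.5 + 160.6 = 274.1 kN.

R_B = 274.1 kN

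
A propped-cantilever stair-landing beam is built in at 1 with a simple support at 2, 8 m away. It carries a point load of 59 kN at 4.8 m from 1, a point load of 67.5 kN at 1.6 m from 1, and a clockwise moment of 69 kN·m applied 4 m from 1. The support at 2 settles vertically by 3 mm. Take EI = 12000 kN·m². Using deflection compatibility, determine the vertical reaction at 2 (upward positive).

Release the roller at 2. Primary structure: cantilever fixed at 1.
Deflection at 2 on the released cantilever, summing each load's contribution:
  point load 59 at a = 4.8: Pa²(3L − a)/(6EI) = 4350/EI
  point load 67.5 at a = 1.6: Pa²(3L − a)/(6EI) = 645.1/EI
  clockwise couple 69 at a = 4: M₀a(2L − a)/(2EI) = 1656/EI
  δ_0 = 6651/EI
Flexibility coefficient — unit upward force at 2: δ_{22} = L³/(3EI) = 170.7/EI.
With EI = 12000 kN·m²: δ_0 = 0.55426 m and δ_{22} = 0.014222 m/kN.
Compatibility — the beam at 2 must follow the support down by 0.003 m: δ_0 − R_2·δ_{22} = 0.003, so R_2 = (0.55426 − 0.003)/0.014222 = 38.76 kN.

R_2 = 38.76 kN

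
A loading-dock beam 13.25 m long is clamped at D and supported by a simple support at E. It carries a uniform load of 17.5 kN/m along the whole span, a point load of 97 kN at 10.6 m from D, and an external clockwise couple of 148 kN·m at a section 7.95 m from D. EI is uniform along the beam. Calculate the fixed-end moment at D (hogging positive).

Remove the prop at E; the released (primary) structure is a cantilever built in at D.
Primary-structure tip deflection at E by superposition:
  UDL 17.5: wL⁴/(8EI) = 67424/EI
  point load 97 at a = 10.6: Pa²(3L − a)/(6EI) = 52951/EI
  clockwise couple 148 at a = 7.95: M₀a(2L − a)/(2EI) = 10913/EI
  δ_0 = 131287/EI
Flexibility coefficient — unit upward force at E: δ_{EE} = L³/(3EI) = 775.4/EI.
The prop prevents deflection at E: R_E = δ_0/δ_{EE} = 131287/775.4 = 169.3 kN.
Moment equilibrium about D: M_D = Σ(load moments about D) − R_E·L = 2712 − 169.3×13.25 = 468.9 kN·m.

M_D = 468.9 kN·m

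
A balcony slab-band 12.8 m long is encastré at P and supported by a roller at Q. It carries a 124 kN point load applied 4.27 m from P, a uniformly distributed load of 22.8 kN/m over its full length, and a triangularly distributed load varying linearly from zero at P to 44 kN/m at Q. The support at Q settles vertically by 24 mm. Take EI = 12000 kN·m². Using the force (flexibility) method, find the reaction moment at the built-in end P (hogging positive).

Choose R_Q as the redundant. The primary structure is the cantilever fixed at P.
Deflection at Q on the released cantilever, summing each load's contribution:
  point load 124 at a = 4.27: Pa²(3L − a)/(6EI) = 12861/EI
  UDL 22.8: wL⁴/(8EI) = 76504/EI
  triangular load, peak 44 at the free end: 11w₀L⁴/(120EI) = 108269/EI
  δ_0 = 197634/EI
Tip deflection under a unit load at Q: L³/(3EI) = 699.1/EI.
With EI = 12000 kN·m²: δ_0 = 16.469 m and δ_{QQ} = 0.058254 m/kN.
Compatibility — the beam at Q must follow the support down by 0.024 m: δ_0 − R_Q·δ_{QQ} = 0.024, so R_Q = (16.469 − 0.024)/0.058254 = 282.3 kN.
Moment equilibrium about P: M_P = Σ(load moments about P) − R_Q·L = 4800 − 282.3×12.8 = 1187 kN·m.

M_P = 1187 kN·m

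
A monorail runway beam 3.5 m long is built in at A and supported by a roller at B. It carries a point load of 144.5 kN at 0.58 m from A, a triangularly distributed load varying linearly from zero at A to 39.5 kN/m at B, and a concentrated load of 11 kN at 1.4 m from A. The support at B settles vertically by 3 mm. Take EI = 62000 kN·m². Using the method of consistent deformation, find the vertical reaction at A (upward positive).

Release the roller at B. Primary structure: cantilever fixed at A.
Deflection at B on the released cantilever, summing each load's contribution:
  point load 144.5 at a = 0.58: Pa²(3L − a)/(6EI) = 80.37/EI
  triangular load, peak 39.5 at the free end: 11w₀L⁴/(120EI) = 543.4/EI
  point load 11 at a = 1.4: Pa²(3L − a)/(6EI) = 32.7/EI
  δ_0 = 656.4/EI
Tip deflection under a unit load at B: L³/(3EI) = 14.29/EI.
With EI = 62000 kN·m²: δ_0 = 0.010587 m and δ_{BB} = 0.000231 m/kN.
Compatibility — the beam at B must follow the support down by 0.003 m: δ_0 − R_B·δ_{BB} = 0.003, so R_B = (0.010587 − 0.003)/0.000231 = 32.92 kN.
Vertical equilibrium: R_A = ΣP − R_B = 224.6 − 32.92 = 191.7 kN.

R_A = 191.7 kN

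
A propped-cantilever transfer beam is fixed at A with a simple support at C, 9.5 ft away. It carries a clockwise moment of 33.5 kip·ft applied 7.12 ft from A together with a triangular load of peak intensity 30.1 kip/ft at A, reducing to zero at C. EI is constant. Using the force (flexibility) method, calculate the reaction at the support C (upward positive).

Remove the prop at C; the released (primary) structure is a cantilever built in at A.
Downward deflection at the released point C due to the loads:
  clockwise couple 33.5 at a = 7.12: M₀a(2L − a)/(2EI) = 1417/EI
  triangular load, peak 30.1 at the fixed end: w₀L⁴/(30EI) = 8172/EI
  δ_0 = 9589/EI
Tip deflection under a unit load at C: L³/(3EI) = 285.8/EI.
The prop prevents deflection at C: R_C = δ_0/δ_{CC} = 9589/285.8 = 33.55 kip.

R_C = 33.55 kip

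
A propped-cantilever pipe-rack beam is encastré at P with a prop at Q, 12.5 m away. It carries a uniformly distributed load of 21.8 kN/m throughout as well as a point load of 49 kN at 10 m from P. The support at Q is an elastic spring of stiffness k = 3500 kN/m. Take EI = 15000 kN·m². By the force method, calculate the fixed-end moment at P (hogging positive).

M_P = 495.8 kN·m

Take the reaction at Q as the redundant and release it; the primary structure is a cantilever fixed at P.
Downward deflection at the released point Q due to the loads:
  UDL 21.8: wL⁴/(8EI) = 66528/EI
  point load 49 at a = 10: Pa²(3L − a)/(6EI) = 22458/EI
  δ_0 = 88987/EI
Tip deflection under a unit load at Q: L³/(3EI) = 651/EI.
With EI = 15000 kN·m²: δ_0 = 5.9324 m and δ_{QQ} = 0.043403 m/kN.
Compatibility — the spring shortens by R_Q/k under the reaction it provides: δ_0 − R_Q·δ_{QQ} = R_Q/k. With 1/k = 0.000286 m/kN, R_Q = δ_0 / (δ_{QQ} + 1/k) = 5.9324 / (0.043403 + 0.000286) = 135.8 kN.
Moment equilibrium about P: M_P = Σ(load moments about P) − R_Q·L = 2193 − 135.8×12.5 = 495.8 kN·m.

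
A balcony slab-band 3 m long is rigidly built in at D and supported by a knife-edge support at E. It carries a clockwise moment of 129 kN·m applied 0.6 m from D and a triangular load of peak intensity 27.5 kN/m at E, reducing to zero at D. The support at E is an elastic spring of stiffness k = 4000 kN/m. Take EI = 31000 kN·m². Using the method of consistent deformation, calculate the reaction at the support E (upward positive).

R_E = 24.67 kN

Take the reaction at E as the redundant and release it; the primary structure is a cantilever fixed at D.
Downward deflection at the released point E due to the loads:
  clockwise couple 129 at a = 0.6: M₀a(2L − a)/(2EI) = 209/EI
  triangular load, peak 27.5 at the free end: 11w₀L⁴/(120EI) = 204.2/EI
  δ_0 = 413.2/EI
Flexibility coefficient — unit upward force at E: δ_{EE} = L³/(3EI) = 9/EI.
With EI = 31000 kN·m²: δ_0 = 0.013328 m and δ_{EE} = 0.00029 m/kN.
Compatibility — the spring shortens by R_E/k under the reaction it provides: δ_0 − R_E·δ_{EE} = R_E/k. With 1/k = 0.00025 m/kN, R_E = δ_0 / (δ_{EE} + 1/k) = 0.013328 / (0.00029 + 0.00025) = 24.67 kN.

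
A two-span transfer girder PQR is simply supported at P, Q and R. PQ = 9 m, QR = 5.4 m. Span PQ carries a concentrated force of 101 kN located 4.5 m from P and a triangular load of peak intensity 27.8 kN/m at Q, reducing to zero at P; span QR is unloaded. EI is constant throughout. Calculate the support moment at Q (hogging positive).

M_Q = 200.3 kN·m

Release continuity at Q by inserting a hinge; the redundant is the internal moment M_Q. The primary structure is two simply-supported spans PQ and QR.
End slopes at the hinge Q, treating each span as simply supported:
  span PQ: point load 101 at a = 4.5: Pab(L + a)/(6LEI) = 511.3/EI
  span PQ: triangular load, peak 27.8: w₀L³/(45EI) = 450.4/EI
  relative rotation θ_0 = (961.7 + 0)/EI = 961.7/EI
A unit hogging moment at Q produces rotation L₁/(3EI) + L₂/(3EI) = 4.8/EI.
Slope continuity at Q: θ_0 = M_Q·4.8/EI, so M_Q = 961.7/4.8 = 200.3 kN·m (hogging).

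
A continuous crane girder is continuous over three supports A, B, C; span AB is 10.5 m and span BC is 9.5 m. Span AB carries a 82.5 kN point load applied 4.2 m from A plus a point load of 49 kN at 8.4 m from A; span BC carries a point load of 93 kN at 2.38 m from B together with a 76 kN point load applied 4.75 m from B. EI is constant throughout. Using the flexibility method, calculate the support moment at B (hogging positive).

Release continuity at B by inserting a hinge; the redundant is the internal moment M_B. The primary structure is two simply-supported spans AB and BC.
End slopes at the hinge B, treating each span as simply supported:
  span AB: point load 82.5 at a = 4.2: Pab(L + a)/(6LEI) = 509.4/EI
  span AB: point load 49 at a = 8.4: Pab(L + a)/(6LEI) = 259.3/EI
  span BC: point load 93 at a = 2.38: Pab(L + b)/(6LEI) = 459.5/EI
  span BC: point load 76 at a = 4.75: Pab(L + b)/(6LEI) = 428.7/EI
  relative rotation θ_0 = (768.7 + 888.2)/EI = 1657/EI
A unit hogging moment at B produces rotation L₁/(3EI) + L₂/(3EI) = 6.667/EI.
Compatibility: M_B·(L₁+L₂)/(3EI) = θ_0, giving M_B = 248.5 kN·m (hogging).

M_B = 248.5 kN·m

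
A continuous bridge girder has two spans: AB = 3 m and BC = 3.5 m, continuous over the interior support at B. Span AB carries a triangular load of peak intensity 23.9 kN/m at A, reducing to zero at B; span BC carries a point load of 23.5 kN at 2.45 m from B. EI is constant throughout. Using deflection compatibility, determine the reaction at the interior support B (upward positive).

R_B = 26.33 kN

Insert a hinge at B; M_B is the redundant, and each span becomes simply supported.
Discontinuity in slope at B on the released structure — sum the simple-span end rotations:
  span AB: triangular load, peak 23.9: 7w₀L³/(360EI) = 12.55/EI
  span BC: point load 23.5 at a = 2.45: Pab(L + b)/(6LEI) = 13.1/EI
  relative rotation θ_0 = (12.55 + 13.1)/EI = 25.65/EI
A unit hogging moment at B produces rotation L₁/(3EI) + L₂/(3EI) = 2.167/EI.
Compatibility: M_B·(L₁+L₂)/(3EI) = θ_0, giving M_B = 11.84 kN·m (hogging).
Span AB, ΣM about A with M_B applied at B: R_B^{AB}·3 = 35.85 + 11.84, so R_B^{AB} = 15.9 kN and R_A = 35.85 − 15.9 = 19.95 kN.
Span BC, ΣM about C: R_B^{BC}·3.5 = 24.68 + 11.84, so R_B^{BC} = 10.43 kN and R_C = 23.5 − 10.43 = 13.07 kN.
R_B = 15.9 + 10.43 = 26.33 kN.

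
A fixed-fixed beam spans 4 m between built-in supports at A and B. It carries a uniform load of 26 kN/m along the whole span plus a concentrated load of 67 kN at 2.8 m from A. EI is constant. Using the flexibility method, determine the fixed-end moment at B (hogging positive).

Take the two fixed-end moments M_A, M_B as redundants; the released structure is the simple span AB.
End rotations of the released simple span under the applied load (×1/EI):
  at A: UDL 26: wL³/(24EI) = 69.33/EI
  at B: UDL 26: wL³/(24EI) = 69.33/EI
  at A: point load 67 at a = 2.8: Pab(L + b)/(6LEI) = 48.78/EI
  at B: point load 67 at a = 2.8: Pab(L + a)/(6LEI) = 63.78/EI
  θ_A0 = 118.1/EI,  θ_B0 = 133.1/EI
Flexibility coefficients: a unit moment at one end gives L/(3EI) there and L/(6EI) at the far end, so f₁₁ = f₂₂ = 1.333/EI and f₁₂ = f₂₁ = 0.6667/EI.
Compatibility — zero rotation at each built-in end:
  1.333 M_A + 0.6667 M_B = 118.1
  0.6667 M_A + 1.333 M_B = 133.1
Solving the pair gives M_A = 51.55 kN·m and M_B = 74.06 kN·m (hogging).

M_B = 74.06 kN·m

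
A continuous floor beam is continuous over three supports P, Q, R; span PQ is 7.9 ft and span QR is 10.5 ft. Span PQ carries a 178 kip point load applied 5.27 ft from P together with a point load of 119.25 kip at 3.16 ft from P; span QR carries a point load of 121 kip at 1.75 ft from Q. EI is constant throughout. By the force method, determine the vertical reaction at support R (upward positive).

Release continuity at Q by inserting a hinge; the redundant is the internal moment M_Q. The primary structure is two simply-supported spans PQ and QR.
End slopes at the hinge Q, treating each span as simply supported:
  span PQ: point load 178 at a = 5.27: Pab(L + a)/(6LEI) = 685.5/EI
  span PQ: point load 119.25 at a = 3.16: Pab(L + a)/(6LEI) = 416.8/EI
  span QR: point load 121 at a = 1.75: Pab(L + b)/(6LEI) = 566.1/EI
  relative rotation θ_0 = (1102 + 566.1)/EI = 1668/EI
A unit hogging moment at Q produces rotation L₁/(3EI) + L₂/(3EI) = 6.133/EI.
Compatibility: M_Q·(L₁+L₂)/(3EI) = θ_0, giving M_Q = 272 kip·ft (hogging).
Span QR, ΣM about R: R_Q^{QR}·10.5 = 1059 + 272, so R_Q^{QR} = 126.7 kip and R_R = 121 − 126.7 = -5.74 kip.

R_R = -5.74 kip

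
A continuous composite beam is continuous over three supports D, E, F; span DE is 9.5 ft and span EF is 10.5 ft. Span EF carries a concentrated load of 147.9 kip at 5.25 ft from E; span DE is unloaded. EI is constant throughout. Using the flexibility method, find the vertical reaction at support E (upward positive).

Insert a hinge at E; M_E is the redundant, and each span becomes simply supported.
Discontinuity in slope at E on the released structure — sum the simple-span end rotations:
  span EF: point load 147.9 at a = 5.25: Pab(L + b)/(6LEI) = 1019/EI
  relative rotation θ_0 = (0 + 1019)/EI = 1019/EI
A unit hogging moment at E produces rotation L₁/(3EI) + L₂/(3EI) = 6.667/EI.
Compatibility: M_E·(L₁+L₂)/(3EI) = θ_0, giving M_E = 152.9 kip·ft (hogging).
Span DE, ΣM about D with M_E applied at E: R_E^{DE}·9.5 = 0 + 152.9, so R_E^{DE} = 16.09 kip and R_D = 0 − 16.09 = -16.09 kip.
Span EF, ΣM about F: R_E^{EF}·10.5 = 776.5 + 152.9, so R_E^{EF} = 88.51 kip and R_F = 147.9 − 88.51 = 59.39 kip.
R_E = 16.09 + 88.51 = 104.6 kip.

R_E = 104.6 kip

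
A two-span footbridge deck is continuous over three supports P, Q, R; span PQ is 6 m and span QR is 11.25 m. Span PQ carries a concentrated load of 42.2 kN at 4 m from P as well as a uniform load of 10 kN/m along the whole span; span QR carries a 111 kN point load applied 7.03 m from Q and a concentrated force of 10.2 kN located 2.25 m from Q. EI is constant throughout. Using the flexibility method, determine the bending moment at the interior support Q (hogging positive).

M_Q = 174 kN·m

Insert a hinge at Q; M_Q is the redundant, and each span becomes simply supported.
End slopes at the hinge Q, treating each span as simply supported:
  span PQ: point load 42.2 at a = 4: Pab(L + a)/(6LEI) = 93.78/EI
  span PQ: UDL 10: wL³/(24EI) = 90/EI
  span QR: point load 111 at a = 7.03: Pab(L + b)/(6LEI) = 754.7/EI
  span QR: point load 10.2 at a = 2.25: Pab(L + b)/(6LEI) = 61.97/EI
  relative rotation θ_0 = (183.8 + 816.7)/EI = 1000/EI
A unit hogging moment at Q produces rotation L₁/(3EI) + L₂/(3EI) = 5.75/EI.
Compatibility: M_Q·(L₁+L₂)/(3EI) = θ_0, giving M_Q = 174 kN·m (hogging).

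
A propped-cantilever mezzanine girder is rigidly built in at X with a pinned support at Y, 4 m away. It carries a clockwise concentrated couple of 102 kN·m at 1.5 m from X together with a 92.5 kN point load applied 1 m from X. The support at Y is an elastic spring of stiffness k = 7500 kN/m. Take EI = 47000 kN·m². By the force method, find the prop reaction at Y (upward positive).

R_Y = 24.16 kN

Take the reaction at Y as the redundant and release it; the primary structure is a cantilever fixed at X.
Downward deflection at the released point Y due to the loads:
  clockwise couple 102 at a = 1.5: M₀a(2L − a)/(2EI) = 497.2/EI
  point load 92.5 at a = 1: Pa²(3L − a)/(6EI) = 169.6/EI
  δ_0 = 666.8/EI
Tip deflection under a unit load at Y: L³/(3EI) = 21.33/EI.
With EI = 47000 kN·m²: δ_0 = 0.014188 m and δ_{YY} = 0.000454 m/kN.
Compatibility — the spring shortens by R_Y/k under the reaction it provides: δ_0 − R_Y·δ_{YY} = R_Y/k. With 1/k = 0.000133 m/kN, R_Y = δ_0 / (δ_{YY} + 1/k) = 0.014188 / (0.000454 + 0.000133) = 24.16 kN.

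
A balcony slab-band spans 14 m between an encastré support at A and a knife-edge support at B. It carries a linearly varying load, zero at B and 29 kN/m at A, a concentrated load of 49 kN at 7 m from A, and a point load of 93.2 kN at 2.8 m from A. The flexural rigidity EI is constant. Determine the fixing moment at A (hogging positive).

Take the reaction at B as the redundant and release it; the primary structure is a cantilever fixed at A.
Free-end deflection of the primary structure under the applied loading (downward +):
  triangular load, peak 29 at the fixed end: w₀L⁴/(30EI) = 37135/EI
  point load 49 at a = 7: Pa²(3L − a)/(6EI) = 14006/EI
  point load 93.2 at a = 2.8: Pa²(3L − a)/(6EI) = 4774/EI
  δ_0 = 55915/EI
Flexibility coefficient — unit upward force at B: δ_{BB} = L³/(3EI) = 914.7/EI.
Compatibility at B: δ_0 − R_B·δ_{BB} = 0, so R_B = 55915/914.7 = 61.13 kN.
Moment equilibrium about A: M_A = Σ(load moments about A) − R_B·L = 1551 − 61.13×14 = 695.4 kN·m.

M_A = 695.4 kN·m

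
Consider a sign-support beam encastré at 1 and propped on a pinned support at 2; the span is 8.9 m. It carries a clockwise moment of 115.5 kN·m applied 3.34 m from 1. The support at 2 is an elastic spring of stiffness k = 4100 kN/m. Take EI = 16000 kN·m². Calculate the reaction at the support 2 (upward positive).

Choose R_2 as the redundant. The primary structure is the cantilever fixed at 1.
Deflection at 2 on the released cantilever, summing each load's contribution:
  clockwise couple 115.5 at a = 3.34: M₀a(2L − a)/(2EI) = 2789/EI
Tip deflection under a unit load at 2: L³/(3EI) = 235/EI.
With EI = 16000 kN·m²: δ_0 = 0.17432 m and δ_{22} = 0.014687 m/kN.
Compatibility — the spring shortens by R_2/k under the reaction it provides: δ_0 − R_2·δ_{22} = R_2/k. With 1/k = 0.000244 m/kN, R_2 = δ_0 / (δ_{22} + 1/k) = 0.17432 / (0.014687 + 0.000244) = 11.68 kN.

R_2 = 11.68 kN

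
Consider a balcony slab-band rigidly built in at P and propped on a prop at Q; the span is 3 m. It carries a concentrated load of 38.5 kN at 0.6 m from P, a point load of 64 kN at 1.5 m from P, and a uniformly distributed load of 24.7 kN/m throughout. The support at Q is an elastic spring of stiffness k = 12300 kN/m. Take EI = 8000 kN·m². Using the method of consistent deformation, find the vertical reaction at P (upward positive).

R_P = 130 kN

Take the reaction at Q as the redundant and release it; the primary structure is a cantilever fixed at P.
Primary-structure tip deflection at Q by superposition:
  point load 38.5 at a = 0.6: Pa²(3L − a)/(6EI) = 19.4/EI
  point load 64 at a = 1.5: Pa²(3L − a)/(6EI) = 180/EI
  UDL 24.7: wL⁴/(8EI) = 250.1/EI
  δ_0 = 449.5/EI
Tip deflection under a unit load at Q: L³/(3EI) = 9/EI.
With EI = 8000 kN·m²: δ_0 = 0.056186 m and δ_{QQ} = 0.001125 m/kN.
Compatibility — the spring shortens by R_Q/k under the reaction it provides: δ_0 − R_Q·δ_{QQ} = R_Q/k. With 1/k = 0.000081 m/kN, R_Q = δ_0 / (δ_{QQ} + 1/k) = 0.056186 / (0.001125 + 0.000081) = 46.58 kN.
Vertical equilibrium: R_P = ΣP − R_Q = 176.6 − 46.58 = 130 kN.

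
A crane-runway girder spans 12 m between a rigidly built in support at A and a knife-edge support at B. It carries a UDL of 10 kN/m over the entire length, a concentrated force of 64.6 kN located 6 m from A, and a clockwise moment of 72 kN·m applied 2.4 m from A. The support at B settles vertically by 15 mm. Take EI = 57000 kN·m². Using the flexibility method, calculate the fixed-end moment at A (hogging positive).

M_A = 376.3 kN·m

Remove the prop at B; the released (primary) structure is a cantilever built in at A.
Primary-structure tip deflection at B by superposition:
  UDL 10: wL⁴/(8EI) = 25920/EI
  point load 64.6 at a = 6: Pa²(3L − a)/(6EI) = 11628/EI
  clockwise couple 72 at a = 2.4: M₀a(2L − a)/(2EI) = 1866/EI
  δ_0 = 39414/EI
Flexibility coefficient — unit upward force at B: δ_{BB} = L³/(3EI) = 576/EI.
With EI = 57000 kN·m²: δ_0 = 0.69148 m and δ_{BB} = 0.010105 m/kN.
Compatibility — the beam at B must follow the support down by 0.015 m: δ_0 − R_B·δ_{BB} = 0.015, so R_B = (0.69148 − 0.015)/0.010105 = 66.94 kN.
Moment equilibrium about A: M_A = Σ(load moments about A) − R_B·L = 1180 − 66.94×12 = 376.3 kN·m.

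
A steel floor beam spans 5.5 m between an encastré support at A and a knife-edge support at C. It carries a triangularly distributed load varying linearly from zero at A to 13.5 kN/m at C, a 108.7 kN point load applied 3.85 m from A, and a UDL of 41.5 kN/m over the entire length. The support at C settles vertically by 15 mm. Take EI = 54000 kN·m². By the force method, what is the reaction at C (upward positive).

Remove the prop at C; the released (primary) structure is a cantilever built in at A.
Downward deflection at the released point C due to the loads:
  triangular load, peak 13.5 at the free end: 11w₀L⁴/(120EI) = 1132/EI
  point load 108.7 at a = 3.85: Pa²(3L − a)/(6EI) = 3397/EI
  UDL 41.5: wL⁴/(8EI) = 4747/EI
  δ_0 = 9276/EI
Tip deflection under a unit load at C: L³/(3EI) = 55.46/EI.
With EI = 54000 kN·m²: δ_0 = 0.17178 m and δ_{CC} = 0.001027 m/kN.
Compatibility — the beam at C must follow the support down by 0.015 m: δ_0 − R_C·δ_{CC} = 0.015, so R_C = (0.17178 − 0.015)/0.001027 = 152.7 kN.

R_C = 152.7 kN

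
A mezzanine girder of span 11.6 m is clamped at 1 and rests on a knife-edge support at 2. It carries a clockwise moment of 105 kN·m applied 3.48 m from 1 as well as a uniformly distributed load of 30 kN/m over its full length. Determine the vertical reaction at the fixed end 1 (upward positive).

R_1 = 210.6 kN

Remove the prop at 2; the released (primary) structure is a cantilever built in at 1.
Deflection at 2 on the released cantilever, summing each load's contribution:
  clockwise couple 105 at a = 3.48: M₀a(2L − a)/(2EI) = 3603/EI
  UDL 30: wL⁴/(8EI) = 67899/EI
  δ_0 = 71502/EI
Flexibility coefficient — unit upward force at 2: δ_{22} = L³/(3EI) = 520.3/EI.
Compatibility at 2: δ_0 − R_2·δ_{22} = 0, so R_2 = 71502/520.3 = 137.4 kN.
Vertical equilibrium: R_1 = ΣP − R_2 = 348 − 137.4 = 210.6 kN.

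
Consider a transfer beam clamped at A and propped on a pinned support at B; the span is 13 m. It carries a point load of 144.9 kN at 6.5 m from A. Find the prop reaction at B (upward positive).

R_B = 45.28 kN

Release the roller at B. Primary structure: cantilever fixed at A.
Deflection at B on the released cantilever, summing each load's contribution:
  point load 144.9 at a = 6.5: Pa²(3L − a)/(6EI) = 33161/EI
Tip deflection under a unit load at B: L³/(3EI) = 732.3/EI.
Compatibility at B: δ_0 − R_B·δ_{BB} = 0, so R_B = 33161/732.3 = 45.28 kN.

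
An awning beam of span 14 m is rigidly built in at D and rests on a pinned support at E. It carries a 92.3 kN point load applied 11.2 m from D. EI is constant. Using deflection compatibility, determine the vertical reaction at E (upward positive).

Take the reaction at E as the redundant and release it; the primary structure is a cantilever fixed at D.
Downward deflection at the released point E due to the loads:
  point load 92.3 at a = 11.2: Pa²(3L − a)/(6EI) = 59434/EI
Tip deflection under a unit load at E: L³/(3EI) = 914.7/EI.
The prop prevents deflection at E: R_E = δ_0/δ_{EE} = 59434/914.7 = 64.98 kN.

R_E = 64.98 kN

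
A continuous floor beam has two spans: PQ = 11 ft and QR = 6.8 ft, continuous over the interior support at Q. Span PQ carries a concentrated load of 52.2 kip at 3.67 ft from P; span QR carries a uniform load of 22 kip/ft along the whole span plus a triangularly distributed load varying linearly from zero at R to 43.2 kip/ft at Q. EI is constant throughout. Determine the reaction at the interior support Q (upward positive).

R_Q = 226.3 kip

Release continuity at Q by inserting a hinge; the redundant is the internal moment M_Q. The primary structure is two simply-supported spans PQ and QR.
Rotations at Q on the released spans (each span's end-slope, ×1/EI):
  span PQ: point load 52.2 at a = 3.67: Pab(L + a)/(6LEI) = 312.1/EI
  span QR: UDL 22: wL³/(24EI) = 288.2/EI
  span QR: triangular load, peak 43.2: w₀L³/(45EI) = 301.9/EI
  relative rotation θ_0 = (312.1 + 590.1)/EI = 902.2/EI
A unit hogging moment at Q produces rotation L₁/(3EI) + L₂/(3EI) = 5.933/EI.
Slope continuity at Q: θ_0 = M_Q·5.933/EI, so M_Q = 902.2/5.933 = 152.1 kip·ft (hogging).
Span PQ, ΣM about P with M_Q applied at Q: R_Q^{PQ}·11 = 191.6 + 152.1, so R_Q^{PQ} = 31.24 kip and R_P = 52.2 − 31.24 = 20.96 kip.
Span QR, ΣM about R: R_Q^{QR}·6.8 = 1174 + 152.1, so R_Q^{QR} = 195.1 kip and R_R = 296.5 − 195.1 = 101.4 kip.
R_Q = 31.24 + 195.1 = 226.3 kip.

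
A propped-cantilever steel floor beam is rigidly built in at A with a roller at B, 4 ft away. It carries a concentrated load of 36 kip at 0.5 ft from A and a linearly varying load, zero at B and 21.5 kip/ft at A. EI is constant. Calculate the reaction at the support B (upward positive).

R_B = 9.409 kip

Remove the prop at B; the released (primary) structure is a cantilever built in at A.
Primary-structure tip deflection at B by superposition:
  point load 36 at a = 0.5: Pa²(3L − a)/(6EI) = 17.25/EI
  triangular load, peak 21.5 at the fixed end: w₀L⁴/(30EI) = 183.5/EI
  δ_0 = 200.7/EI
Flexibility coefficient — unit upward force at B: δ_{BB} = L³/(3EI) = 21.33/EI.
Compatibility at B: δ_0 − R_B·δ_{BB} = 0, so R_B = 200.7/21.33 = 9.409 kip.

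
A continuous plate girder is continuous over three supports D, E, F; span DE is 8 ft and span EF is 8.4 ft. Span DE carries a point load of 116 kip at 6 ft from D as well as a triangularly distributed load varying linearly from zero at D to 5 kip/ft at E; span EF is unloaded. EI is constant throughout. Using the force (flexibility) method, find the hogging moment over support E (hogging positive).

M_E = 84.67 kip·ft

Take M_E as the redundant. Released structure: two simple spans DE and EF with a hinge at E.
Discontinuity in slope at E on the released structure — sum the simple-span end rotations:
  span DE: point load 116 at a = 6: Pab(L + a)/(6LEI) = 406/EI
  span DE: triangular load, peak 5: w₀L³/(45EI) = 56.89/EI
  relative rotation θ_0 = (462.9 + 0)/EI = 462.9/EI
A unit hogging moment at E produces rotation L₁/(3EI) + L₂/(3EI) = 5.467/EI.
Compatibility: M_E·(L₁+L₂)/(3EI) = θ_0, giving M_E = 84.67 kip·ft (hogging).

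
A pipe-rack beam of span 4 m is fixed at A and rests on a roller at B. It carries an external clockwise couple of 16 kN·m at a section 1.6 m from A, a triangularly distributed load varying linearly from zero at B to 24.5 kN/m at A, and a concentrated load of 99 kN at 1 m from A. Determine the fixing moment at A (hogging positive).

Release the roller at B. Primary structure: cantilever fixed at A.
Deflection at B on the released cantilever, summing each load's contribution:
  clockwise couple 16 at a = 1.6: M₀a(2L − a)/(2EI) = 81.92/EI
  triangular load, peak 24.5 at the fixed end: w₀L⁴/(30EI) = 209.1/EI
  point load 99 at a = 1: Pa²(3L − a)/(6EI) = 181.5/EI
  δ_0 = 472.5/EI
Tip deflection under a unit load at B: L³/(3EI) = 21.33/EI.
Compatibility at B: δ_0 − R_B·δ_{BB} = 0, so R_B = 472.5/21.33 = 22.15 kN.
Moment equilibrium about A: M_A = Σ(load moments about A) − R_B·L = 180.3 − 22.15×4 = 91.74 kN·m.

M_A = 91.74 kN·m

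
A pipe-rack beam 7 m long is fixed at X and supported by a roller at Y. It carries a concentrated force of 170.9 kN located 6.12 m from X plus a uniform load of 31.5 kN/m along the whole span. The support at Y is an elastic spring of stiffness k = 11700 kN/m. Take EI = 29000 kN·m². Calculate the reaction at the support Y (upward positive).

R_Y = 216.8 kN

Take the reaction at Y as the redundant and release it; the primary structure is a cantilever fixed at X.
Deflection at Y on the released cantilever, summing each load's contribution:
  point load 170.9 at a = 6.12: Pa²(3L − a)/(6EI) = 15874/EI
  UDL 31.5: wL⁴/(8EI) = 9454/EI
  δ_0 = 25328/EI
Tip deflection under a unit load at Y: L³/(3EI) = 114.3/EI.
With EI = 29000 kN·m²: δ_0 = 0.87339 m and δ_{YY} = 0.003943 m/kN.
Compatibility — the spring shortens by R_Y/k under the reaction it provides: δ_0 − R_Y·δ_{YY} = R_Y/k. With 1/k = 0.000085 m/kN, R_Y = δ_0 / (δ_{YY} + 1/k) = 0.87339 / (0.003943 + 0.000085) = 216.8 kN.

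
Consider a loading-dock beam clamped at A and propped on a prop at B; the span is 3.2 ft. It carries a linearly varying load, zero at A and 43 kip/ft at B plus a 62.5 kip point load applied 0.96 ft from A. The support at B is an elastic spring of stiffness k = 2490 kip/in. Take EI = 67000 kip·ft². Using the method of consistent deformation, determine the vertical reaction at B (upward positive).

Release the roller at B. Primary structure: cantilever fixed at A.
Downward deflection at the released point B due to the loads:
  triangular load, peak 43 at the free end: 11w₀L⁴/(120EI) = 413.3/EI
  point load 62.5 at a = 0.96: Pa²(3L − a)/(6EI) = 82.94/EI
  δ_0 = 496.3/EI
Tip deflection under a unit load at B: L³/(3EI) = 10.92/EI.
With EI = 67000 kip·ft²: δ_0 = 0.007407 ft and δ_{BB} = 0.000163 ft/kip.
Compatibility — the spring shortens by R_B/k under the reaction it provides: δ_0 − R_B·δ_{BB} = R_B/k. With 1/k = 1/(2490×12) ft/kip = 0.000033 ft/kip, R_B = δ_0 / (δ_{BB} + 1/k) = 0.007407 / (0.000163 + 0.000033) = 37.7 kip.

R_B = 37.7 kip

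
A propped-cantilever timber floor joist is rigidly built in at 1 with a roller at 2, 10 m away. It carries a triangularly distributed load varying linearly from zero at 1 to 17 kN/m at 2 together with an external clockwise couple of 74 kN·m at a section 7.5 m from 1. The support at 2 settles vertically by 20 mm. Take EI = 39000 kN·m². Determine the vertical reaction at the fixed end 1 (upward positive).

Remove the prop at 2; the released (primary) structure is a cantilever built in at 1.
Deflection at 2 on the released cantilever, summing each load's contribution:
  triangular load, peak 17 at the free end: 11w₀L⁴/(120EI) = 15583/EI
  clockwise couple 74 at a = 7.5: M₀a(2L − a)/(2EI) = 3469/EI
  δ_0 = 19052/EI
Flexibility coefficient — unit upward force at 2: δ_{22} = L³/(3EI) = 333.3/EI.
With EI = 39000 kN·m²: δ_0 = 0.48851 m and δ_{22} = 0.008547 m/kN.
Compatibility — the beam at 2 must follow the support down by 0.02 m: δ_0 − R_2·δ_{22} = 0.02, so R_2 = (0.48851 − 0.02)/0.008547 = 54.82 kN.
Vertical equilibrium: R_1 = ΣP − R_2 = 85 − 54.82 = 30.18 kN.

R_1 = 30.18 kN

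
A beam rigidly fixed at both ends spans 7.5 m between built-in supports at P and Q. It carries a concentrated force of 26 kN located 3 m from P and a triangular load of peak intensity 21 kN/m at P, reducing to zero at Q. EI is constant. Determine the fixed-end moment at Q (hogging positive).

Take the two fixed-end moments M_P, M_Q as redundants; the released structure is the simple span PQ.
On the primary (simply-supported) span, the end slopes from the loading are:
  at P: point load 26 at a = 3: Pab(L + b)/(6LEI) = 93.6/EI
  at Q: point load 26 at a = 3: Pab(L + a)/(6LEI) = 81.9/EI
  at P: triangular load, peak 21: w₀L³/(45EI) = 196.9/EI
  at Q: triangular load, peak 21: 7w₀L³/(360EI) = 172.3/EI
  θ_P0 = 290.5/EI,  θ_Q0 = 254.2/EI
Flexibility coefficients: a unit moment at one end gives L/(3EI) there and L/(6EI) at the far end, so f₁₁ = f₂₂ = 2.5/EI and f₁₂ = f₂₁ = 1.25/EI.
Compatibility — zero rotation at each built-in end:
  2.5 M_P + 1.25 M_Q = 290.5
  1.25 M_P + 2.5 M_Q = 254.2
Solving the pair gives M_P = 87.14 kN·m and M_Q = 58.09 kN·m (hogging).

M_Q = 58.09 kN·m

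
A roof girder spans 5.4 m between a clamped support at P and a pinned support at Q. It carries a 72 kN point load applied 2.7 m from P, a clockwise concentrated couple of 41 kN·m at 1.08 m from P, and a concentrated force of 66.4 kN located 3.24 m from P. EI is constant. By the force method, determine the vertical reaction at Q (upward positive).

R_Q = 55.28 kN

Take the reaction at Q as the redundant and release it; the primary structure is a cantilever fixed at P.
Deflection at Q on the released cantilever, summing each load's contribution:
  point load 72 at a = 2.7: Pa²(3L − a)/(6EI) = 1181/EI
  clockwise couple 41 at a = 1.08: M₀a(2L − a)/(2EI) = 215.2/EI
  point load 66.4 at a = 3.24: Pa²(3L − a)/(6EI) = 1506/EI
  δ_0 = 2902/EI
Flexibility coefficient — unit upward force at Q: δ_{QQ} = L³/(3EI) = 52.49/EI.
Compatibility at Q: δ_0 − R_Q·δ_{QQ} = 0, so R_Q = 2902/52.49 = 55.28 kN.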